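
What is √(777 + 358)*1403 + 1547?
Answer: 1547 + 1403*√1135 ≈ 48814.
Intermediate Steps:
√(777 + 358)*1403 + 1547 = √1135*1403 + 1547 = 1403*√1135 + 1547 = 1547 + 1403*√1135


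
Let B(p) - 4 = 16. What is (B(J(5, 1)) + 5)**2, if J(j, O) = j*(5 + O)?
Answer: 625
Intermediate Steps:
B(p) = 20 (B(p) = 4 + 16 = 20)
(B(J(5, 1)) + 5)**2 = (20 + 5)**2 = 25**2 = 625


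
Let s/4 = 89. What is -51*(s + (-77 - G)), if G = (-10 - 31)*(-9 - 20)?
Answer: 46410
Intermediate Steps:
s = 356 (s = 4*89 = 356)
G = 1189 (G = -41*(-29) = 1189)
-51*(s + (-77 - G)) = -51*(356 + (-77 - 1*1189)) = -51*(356 + (-77 - 1189)) = -51*(356 - 1266) = -51*(-910) = 46410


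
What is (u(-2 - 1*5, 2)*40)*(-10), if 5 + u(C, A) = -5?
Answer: 4000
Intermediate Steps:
u(C, A) = -10 (u(C, A) = -5 - 5 = -10)
(u(-2 - 1*5, 2)*40)*(-10) = -10*40*(-10) = -400*(-10) = 4000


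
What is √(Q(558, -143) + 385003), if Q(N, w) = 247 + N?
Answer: 4*√24113 ≈ 621.13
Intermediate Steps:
√(Q(558, -143) + 385003) = √((247 + 558) + 385003) = √(805 + 385003) = √385808 = 4*√24113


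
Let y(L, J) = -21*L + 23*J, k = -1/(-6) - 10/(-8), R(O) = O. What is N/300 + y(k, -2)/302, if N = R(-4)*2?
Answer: -25141/90600 ≈ -0.27749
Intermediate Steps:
k = 17/12 (k = -1*(-⅙) - 10*(-⅛) = ⅙ + 5/4 = 17/12 ≈ 1.4167)
N = -8 (N = -4*2 = -8)
N/300 + y(k, -2)/302 = -8/300 + (-21*17/12 + 23*(-2))/302 = -8*1/300 + (-119/4 - 46)*(1/302) = -2/75 - 303/4*1/302 = -2/75 - 303/1208 = -25141/90600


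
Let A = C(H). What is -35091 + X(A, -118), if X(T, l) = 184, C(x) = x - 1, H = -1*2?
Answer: -34907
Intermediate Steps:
H = -2
C(x) = -1 + x
A = -3 (A = -1 - 2 = -3)
-35091 + X(A, -118) = -35091 + 184 = -34907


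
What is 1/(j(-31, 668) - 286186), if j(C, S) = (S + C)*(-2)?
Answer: -1/287460 ≈ -3.4787e-6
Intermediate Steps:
j(C, S) = -2*C - 2*S (j(C, S) = (C + S)*(-2) = -2*C - 2*S)
1/(j(-31, 668) - 286186) = 1/((-2*(-31) - 2*668) - 286186) = 1/((62 - 1336) - 286186) = 1/(-1274 - 286186) = 1/(-287460) = -1/287460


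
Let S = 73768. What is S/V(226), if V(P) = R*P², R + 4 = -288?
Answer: -9221/1864274 ≈ -0.0049462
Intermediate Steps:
R = -292 (R = -4 - 288 = -292)
V(P) = -292*P²
S/V(226) = 73768/((-292*226²)) = 73768/((-292*51076)) = 73768/(-14914192) = 73768*(-1/14914192) = -9221/1864274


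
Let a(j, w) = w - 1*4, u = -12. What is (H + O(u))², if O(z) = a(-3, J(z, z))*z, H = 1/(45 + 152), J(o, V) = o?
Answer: 1430730625/38809 ≈ 36866.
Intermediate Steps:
a(j, w) = -4 + w (a(j, w) = w - 4 = -4 + w)
H = 1/197 ≈ 0.0050761
O(z) = z*(-4 + z) (O(z) = (-4 + z)*z = z*(-4 + z))
(H + O(u))² = (1/197 - 12*(-4 - 12))² = (1/197 - 12*(-16))² = (1/197 + 192)² = (37825/197)² = 1430730625/38809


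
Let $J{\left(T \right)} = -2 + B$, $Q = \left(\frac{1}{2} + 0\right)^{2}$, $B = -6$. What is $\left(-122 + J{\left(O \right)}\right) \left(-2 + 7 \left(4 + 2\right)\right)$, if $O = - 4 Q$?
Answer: $-5200$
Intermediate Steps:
$Q = \frac{1}{4}$ ($Q = \left(\frac{1}{2} + 0\right)^{2} = \left(\frac{1}{2}\right)^{2} = \frac{1}{4} \approx 0.25$)
$O = -1$ ($O = \left(-4\right) \frac{1}{4} = -1$)
$J{\left(T \right)} = -8$ ($J{\left(T \right)} = -2 - 6 = -8$)
$\left(-122 + J{\left(O \right)}\right) \left(-2 + 7 \left(4 + 2\right)\right) = \left(-122 - 8\right) \left(-2 + 7 \left(4 + 2\right)\right) = - 130 \left(-2 + 7 \cdot 6\right) = - 130 \left(-2 + 42\right) = \left(-130\right) 40 = -5200$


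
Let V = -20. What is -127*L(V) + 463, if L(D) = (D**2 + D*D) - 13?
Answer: -99486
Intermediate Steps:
L(D) = -13 + 2*D**2 (L(D) = (D**2 + D**2) - 13 = 2*D**2 - 13 = -13 + 2*D**2)
-127*L(V) + 463 = -127*(-13 + 2*(-20)**2) + 463 = -127*(-13 + 2*400) + 463 = -127*(-13 + 800) + 463 = -127*787 + 463 = -99949 + 463 = -99486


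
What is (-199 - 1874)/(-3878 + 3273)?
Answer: 2073/605 ≈ 3.4264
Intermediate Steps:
(-199 - 1874)/(-3878 + 3273) = -2073/(-605) = -2073*(-1/605) = 2073/605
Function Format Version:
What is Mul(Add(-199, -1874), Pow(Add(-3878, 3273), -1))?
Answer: Rational(2073, 605) ≈ 3.4264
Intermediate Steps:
Mul(Add(-199, -1874), Pow(Add(-3878, 3273), -1)) = Mul(-2073, Pow(-605, -1)) = Mul(-2073, Rational(-1, 605)) = Rational(2073, 605)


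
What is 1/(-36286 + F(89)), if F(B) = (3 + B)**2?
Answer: -1/27822 ≈ -3.5943e-5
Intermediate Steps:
1/(-36286 + F(89)) = 1/(-36286 + (3 + 89)**2) = 1/(-36286 + 92**2) = 1/(-36286 + 8464) = 1/(-27822) = -1/27822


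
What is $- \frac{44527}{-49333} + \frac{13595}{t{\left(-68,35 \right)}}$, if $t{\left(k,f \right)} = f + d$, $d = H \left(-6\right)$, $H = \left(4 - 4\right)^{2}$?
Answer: $\frac{134448116}{345331} \approx 389.33$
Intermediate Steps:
$H = 0$ ($H = 0^{2} = 0$)
$d = 0$ ($d = 0 \left(-6\right) = 0$)
$t{\left(k,f \right)} = f$ ($t{\left(k,f \right)} = f + 0 = f$)
$- \frac{44527}{-49333} + \frac{13595}{t{\left(-68,35 \right)}} = - \frac{44527}{-49333} + \frac{13595}{35} = \left(-44527\right) \left(- \frac{1}{49333}\right) + 13595 \cdot \frac{1}{35} = \frac{44527}{49333} + \frac{2719}{7} = \frac{134448116}{345331}$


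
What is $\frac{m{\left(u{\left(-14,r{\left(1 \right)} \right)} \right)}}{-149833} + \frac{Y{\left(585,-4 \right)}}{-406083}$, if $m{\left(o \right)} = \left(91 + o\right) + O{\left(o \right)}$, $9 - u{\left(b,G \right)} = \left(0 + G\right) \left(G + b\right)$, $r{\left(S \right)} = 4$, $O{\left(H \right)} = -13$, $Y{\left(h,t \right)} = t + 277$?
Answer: $- \frac{30825650}{20281544713} \approx -0.0015199$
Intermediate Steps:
$Y{\left(h,t \right)} = 277 + t$
$u{\left(b,G \right)} = 9 - G \left(G + b\right)$ ($u{\left(b,G \right)} = 9 - \left(0 + G\right) \left(G + b\right) = 9 - G \left(G + b\right)$)
$m{\left(o \right)} = 78 + o$ ($m{\left(o \right)} = \left(91 + o\right) - 13 = 78 + o$)
$\frac{m{\left(u{\left(-14,r{\left(1 \right)} \right)} \right)}}{-149833} + \frac{Y{\left(585,-4 \right)}}{-406083} = \frac{78 - \left(7 - 56\right)}{-149833} + \frac{277 - 4}{-406083} = \left(78 + \left(9 - 16 + 56\right)\right) \left(- \frac{1}{149833}\right) + 273 \left(- \frac{1}{406083}\right) = \left(78 + \left(9 - 16 + 56\right)\right) \left(- \frac{1}{149833}\right) - \frac{91}{135361} = \left(78 + 49\right) \left(- \frac{1}{149833}\right) - \frac{91}{135361} = 127 \left(- \frac{1}{149833}\right) - \frac{91}{135361} = - \frac{127}{149833} - \frac{91}{135361} = - \frac{30825650}{20281544713}$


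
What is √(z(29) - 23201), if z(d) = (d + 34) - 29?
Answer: I*√23167 ≈ 152.21*I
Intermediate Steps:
z(d) = 5 + d (z(d) = (34 + d) - 29 = 5 + d)
√(z(29) - 23201) = √((5 + 29) - 23201) = √(34 - 23201) = √(-23167) = I*√23167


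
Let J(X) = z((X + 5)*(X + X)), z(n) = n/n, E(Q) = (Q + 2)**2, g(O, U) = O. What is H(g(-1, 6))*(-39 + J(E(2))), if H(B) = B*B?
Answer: -38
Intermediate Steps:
E(Q) = (2 + Q)**2
z(n) = 1
J(X) = 1
H(B) = B**2
H(g(-1, 6))*(-39 + J(E(2))) = (-1)**2*(-39 + 1) = 1*(-38) = -38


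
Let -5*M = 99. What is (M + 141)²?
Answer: 367236/25 ≈ 14689.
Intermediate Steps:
M = -99/5 (M = -⅕*99 = -99/5 ≈ -19.800)
(M + 141)² = (-99/5 + 141)² = (606/5)² = 367236/25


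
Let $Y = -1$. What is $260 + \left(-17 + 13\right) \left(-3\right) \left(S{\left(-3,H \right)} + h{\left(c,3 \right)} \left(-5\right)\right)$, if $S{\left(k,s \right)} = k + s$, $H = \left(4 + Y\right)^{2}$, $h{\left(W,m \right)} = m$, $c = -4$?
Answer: $152$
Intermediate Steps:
$H = 9$ ($H = \left(4 - 1\right)^{2} = 3^{2} = 9$)
$260 + \left(-17 + 13\right) \left(-3\right) \left(S{\left(-3,H \right)} + h{\left(c,3 \right)} \left(-5\right)\right) = 260 + \left(-17 + 13\right) \left(-3\right) \left(\left(-3 + 9\right) + 3 \left(-5\right)\right) = 260 + \left(-4\right) \left(-3\right) \left(6 - 15\right) = 260 + 12 \left(-9\right) = 260 - 108 = 152$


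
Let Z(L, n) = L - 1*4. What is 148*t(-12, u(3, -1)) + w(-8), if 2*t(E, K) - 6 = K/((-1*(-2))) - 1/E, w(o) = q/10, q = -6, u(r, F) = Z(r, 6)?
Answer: 12377/30 ≈ 412.57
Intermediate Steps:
Z(L, n) = -4 + L (Z(L, n) = L - 4 = -4 + L)
u(r, F) = -4 + r
w(o) = -⅗ (w(o) = -6/10 = -6*⅒ = -⅗)
t(E, K) = 3 - 1/(2*E) + K/4 (t(E, K) = 3 + (K/((-1*(-2))) - 1/E)/2 = 3 + (K/2 - 1/E)/2 = 3 + (-1/(2*E) + K/4) = 3 - 1/(2*E) + K/4)
148*t(-12, u(3, -1)) + w(-8) = 148*((¼)*(-2 - 12*(12 + (-4 + 3)))/(-12)) - ⅗ = 148*((¼)*(-1/12)*(-2 - 12*(12 - 1))) - ⅗ = 148*((¼)*(-1/12)*(-2 - 12*11)) - ⅗ = 148*((¼)*(-1/12)*(-2 - 132)) - ⅗ = 148*((¼)*(-1/12)*(-134)) - ⅗ = 148*(67/24) - ⅗ = 2479/6 - ⅗ = 12377/30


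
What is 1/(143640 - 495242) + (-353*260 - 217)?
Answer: -32346329195/351602 ≈ -91997.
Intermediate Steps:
1/(143640 - 495242) + (-353*260 - 217) = 1/(-351602) + (-91780 - 217) = -1/351602 - 91997 = -32346329195/351602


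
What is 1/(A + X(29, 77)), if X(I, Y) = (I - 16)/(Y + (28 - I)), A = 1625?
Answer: 76/123513 ≈ 0.00061532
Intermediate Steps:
X(I, Y) = (-16 + I)/(28 + Y - I)
1/(A + X(29, 77)) = 1/(1625 + (-16 + 29)/(28 + 77 - 1*29)) = 1/(1625 + 13/(28 + 77 - 29)) = 1/(1625 + 13/76) = 1/(123513/76) = 76/123513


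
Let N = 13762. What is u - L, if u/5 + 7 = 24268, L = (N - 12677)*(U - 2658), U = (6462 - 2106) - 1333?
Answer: -274720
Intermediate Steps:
U = 3023 (U = 4356 - 1333 = 3023)
L = 396025 (L = (13762 - 12677)*(3023 - 2658) = 1085*365 = 396025)
u = 121305 (u = -35 + 5*24268 = -35 + 121340 = 121305)
u - L = 121305 - 1*396025 = 121305 - 396025 = -274720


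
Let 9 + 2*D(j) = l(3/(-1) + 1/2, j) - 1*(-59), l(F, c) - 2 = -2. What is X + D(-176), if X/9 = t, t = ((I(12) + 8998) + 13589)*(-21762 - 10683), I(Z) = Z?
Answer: -6599020970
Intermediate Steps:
l(F, c) = 0 (l(F, c) = 2 - 2 = 0)
D(j) = 25 (D(j) = -9/2 + (0 - 1*(-59))/2 = -9/2 + (0 + 59)/2 = -9/2 + (1/2)*59 = -9/2 + 59/2 = 25)
t = -733224555 (t = ((12 + 8998) + 13589)*(-21762 - 10683) = (9010 + 13589)*(-32445) = 22599*(-32445) = -733224555)
X = -6599020995 (X = 9*(-733224555) = -6599020995)
X + D(-176) = -6599020995 + 25 = -6599020970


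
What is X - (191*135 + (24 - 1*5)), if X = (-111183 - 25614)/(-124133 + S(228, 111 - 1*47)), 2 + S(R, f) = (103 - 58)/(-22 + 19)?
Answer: -3203429803/124150 ≈ -25803.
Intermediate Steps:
S(R, f) = -17 (S(R, f) = -2 + (103 - 58)/(-22 + 19) = -2 + 45/(-3) = -2 + 45*(-1/3) = -2 - 15 = -17)
X = 136797/124150 (X = (-111183 - 25614)/(-124133 - 17) = -136797/(-124150) = -136797*(-1/124150) = 136797/124150 ≈ 1.1019)
X - (191*135 + (24 - 1*5)) = 136797/124150 - (191*135 + (24 - 1*5)) = 136797/124150 - (25785 + (24 - 5)) = 136797/124150 - (25785 + 19) = 136797/124150 - 1*25804 = 136797/124150 - 25804 = -3203429803/124150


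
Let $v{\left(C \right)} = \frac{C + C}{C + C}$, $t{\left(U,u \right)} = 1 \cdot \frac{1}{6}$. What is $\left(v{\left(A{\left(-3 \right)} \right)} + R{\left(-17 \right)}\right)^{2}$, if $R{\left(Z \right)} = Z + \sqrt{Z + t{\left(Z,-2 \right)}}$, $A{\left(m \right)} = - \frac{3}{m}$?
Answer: $\frac{\left(96 - i \sqrt{606}\right)^{2}}{36} \approx 239.17 - 131.29 i$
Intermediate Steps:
$t{\left(U,u \right)} = \frac{1}{6}$ ($t{\left(U,u \right)} = 1 \cdot \frac{1}{6} = \frac{1}{6}$)
$R{\left(Z \right)} = Z + \sqrt{\frac{1}{6} + Z}$ ($R{\left(Z \right)} = Z + \sqrt{Z + \frac{1}{6}} = Z + \sqrt{\frac{1}{6} + Z}$)
$v{\left(C \right)} = 1$ ($v{\left(C \right)} = \frac{2 C}{2 C} = 2 C \frac{1}{2 C} = 1$)
$\left(v{\left(A{\left(-3 \right)} \right)} + R{\left(-17 \right)}\right)^{2} = \left(1 - \left(17 - \frac{\sqrt{6 + 36 \left(-17\right)}}{6}\right)\right)^{2} = \left(1 - \left(17 - \frac{\sqrt{6 - 612}}{6}\right)\right)^{2} = \left(1 - \left(17 - \frac{\sqrt{-606}}{6}\right)\right)^{2} = \left(1 - \left(17 - \frac{i \sqrt{606}}{6}\right)\right)^{2} = \left(-16 + \frac{i \sqrt{606}}{6}\right)^{2}$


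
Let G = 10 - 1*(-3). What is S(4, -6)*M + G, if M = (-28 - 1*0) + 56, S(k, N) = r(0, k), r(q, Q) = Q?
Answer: 125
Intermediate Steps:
S(k, N) = k
M = 28 (M = (-28 + 0) + 56 = -28 + 56 = 28)
G = 13 (G = 10 + 3 = 13)
S(4, -6)*M + G = 4*28 + 13 = 112 + 13 = 125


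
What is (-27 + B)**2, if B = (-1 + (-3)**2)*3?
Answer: 9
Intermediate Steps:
B = 24 (B = (-1 + 9)*3 = 8*3 = 24)
(-27 + B)**2 = (-27 + 24)**2 = (-3)**2 = 9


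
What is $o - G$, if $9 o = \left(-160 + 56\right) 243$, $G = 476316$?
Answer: $-479124$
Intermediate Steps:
$o = -2808$ ($o = \frac{\left(-160 + 56\right) 243}{9} = \frac{\left(-104\right) 243}{9} = \frac{1}{9} \left(-25272\right) = -2808$)
$o - G = -2808 - 476316 = -479124$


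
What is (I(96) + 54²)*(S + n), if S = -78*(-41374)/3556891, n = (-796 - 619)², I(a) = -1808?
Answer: 606987910391452/273607 ≈ 2.2185e+9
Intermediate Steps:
n = 2002225 (n = (-1415)² = 2002225)
S = 248244/273607 (S = 3227172*(1/3556891) = 248244/273607 ≈ 0.90730)
(I(96) + 54²)*(S + n) = (-1808 + 54²)*(248244/273607 + 2002225) = (-1808 + 2916)*(547823023819/273607) = 1108*(547823023819/273607) = 606987910391452/273607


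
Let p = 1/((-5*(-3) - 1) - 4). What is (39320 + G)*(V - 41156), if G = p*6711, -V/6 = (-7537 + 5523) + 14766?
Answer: -23528363774/5 ≈ -4.7057e+9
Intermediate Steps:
p = 1/10 (p = 1/((15 - 1) - 4) = 1/(14 - 4) = 1/10 ≈ 0.10000)
V = -76512 (V = -6*((-7537 + 5523) + 14766) = -6*(-2014 + 14766) = -6*12752 = -76512)
G = 6711/10 (G = (1/10)*6711 = 6711/10 ≈ 671.10)
(39320 + G)*(V - 41156) = (39320 + 6711/10)*(-76512 - 41156) = (399911/10)*(-117668) = -23528363774/5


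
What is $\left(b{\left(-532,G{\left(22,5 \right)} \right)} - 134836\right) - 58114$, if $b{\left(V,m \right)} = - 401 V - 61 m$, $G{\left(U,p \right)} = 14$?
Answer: $19528$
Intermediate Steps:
$\left(b{\left(-532,G{\left(22,5 \right)} \right)} - 134836\right) - 58114 = \left(\left(\left(-401\right) \left(-532\right) - 854\right) - 134836\right) - 58114 = \left(\left(213332 - 854\right) - 134836\right) - 58114 = \left(212478 - 134836\right) - 58114 = 77642 - 58114 = 19528$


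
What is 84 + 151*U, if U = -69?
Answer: -10335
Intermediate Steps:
84 + 151*U = 84 + 151*(-69) = 84 - 10419 = -10335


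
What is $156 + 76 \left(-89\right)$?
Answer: $-6608$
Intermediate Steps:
$156 + 76 \left(-89\right) = 156 - 6764 = -6608$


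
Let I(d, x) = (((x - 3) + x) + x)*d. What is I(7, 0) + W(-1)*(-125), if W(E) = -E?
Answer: -146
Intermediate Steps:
I(d, x) = d*(-3 + 3*x) (I(d, x) = (((-3 + x) + x) + x)*d = ((-3 + 2*x) + x)*d = (-3 + 3*x)*d = d*(-3 + 3*x))
I(7, 0) + W(-1)*(-125) = 3*7*(-1 + 0) - 1*(-1)*(-125) = 3*7*(-1) + 1*(-125) = -21 - 125 = -146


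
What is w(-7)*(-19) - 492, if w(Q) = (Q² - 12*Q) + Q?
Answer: -2886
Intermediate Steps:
w(Q) = Q² - 11*Q
w(-7)*(-19) - 492 = -7*(-11 - 7)*(-19) - 492 = -7*(-18)*(-19) - 492 = 126*(-19) - 492 = -2394 - 492 = -2886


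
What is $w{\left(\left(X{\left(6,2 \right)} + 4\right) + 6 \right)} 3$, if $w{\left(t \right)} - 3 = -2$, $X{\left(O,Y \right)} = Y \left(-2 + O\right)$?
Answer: $3$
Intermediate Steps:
$w{\left(t \right)} = 1$ ($w{\left(t \right)} = 3 - 2 = 1$)
$w{\left(\left(X{\left(6,2 \right)} + 4\right) + 6 \right)} 3 = 1 \cdot 3 = 3$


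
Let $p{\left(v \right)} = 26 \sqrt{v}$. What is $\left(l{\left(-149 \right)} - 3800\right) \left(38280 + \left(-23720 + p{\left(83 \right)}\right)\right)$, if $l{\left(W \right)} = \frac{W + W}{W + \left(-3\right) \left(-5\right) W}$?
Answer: $-55326180 - \frac{395187 \sqrt{83}}{4} \approx -5.6226 \cdot 10^{7}$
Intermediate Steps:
$l{\left(W \right)} = \frac{1}{8}$ ($l{\left(W \right)} = \frac{2 W}{W + 15 W} = \frac{2 W}{16 W} = 2 W \frac{1}{16 W} = \frac{1}{8}$)
$\left(l{\left(-149 \right)} - 3800\right) \left(38280 + \left(-23720 + p{\left(83 \right)}\right)\right) = \left(\frac{1}{8} - 3800\right) \left(38280 - \left(23720 - 26 \sqrt{83}\right)\right) = - \frac{30399 \left(14560 + 26 \sqrt{83}\right)}{8} = -55326180 - \frac{395187 \sqrt{83}}{4}$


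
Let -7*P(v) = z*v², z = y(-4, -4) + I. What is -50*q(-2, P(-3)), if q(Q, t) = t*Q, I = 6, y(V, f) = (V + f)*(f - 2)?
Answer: -48600/7 ≈ -6942.9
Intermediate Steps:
y(V, f) = (-2 + f)*(V + f) (y(V, f) = (V + f)*(-2 + f) = (-2 + f)*(V + f))
z = 54 (z = ((-4)² - 2*(-4) - 2*(-4) - 4*(-4)) + 6 = (16 + 8 + 8 + 16) + 6 = 48 + 6 = 54)
P(v) = -54*v²/7
q(Q, t) = Q*t
-50*q(-2, P(-3)) = -(-100)*(-54/7*(-3)²) = -(-100)*(-54/7*9) = -(-100)*(-486)/7 = -50*972/7 = -48600/7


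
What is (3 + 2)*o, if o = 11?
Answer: 55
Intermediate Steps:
(3 + 2)*o = (3 + 2)*11 = 5*11 = 55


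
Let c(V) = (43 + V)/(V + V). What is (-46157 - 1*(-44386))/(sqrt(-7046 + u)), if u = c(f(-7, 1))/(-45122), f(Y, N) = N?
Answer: 1771*I*sqrt(29639712697)/14451347 ≈ 21.098*I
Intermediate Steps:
c(V) = (43 + V)/(2*V) (c(V) = (43 + V)/((2*V)) = (43 + V)*(1/(2*V)) = (43 + V)/(2*V))
u = -1/2051 (u = ((1/2)*(43 + 1)/1)/(-45122) = ((1/2)*1*44)*(-1/45122) = 22*(-1/45122) = -1/2051 ≈ -0.00048757)
(-46157 - 1*(-44386))/(sqrt(-7046 + u)) = (-46157 - 1*(-44386))/(sqrt(-7046 - 1/2051)) = (-46157 + 44386)/(sqrt(-14451347/2051)) = -1771*(-I*sqrt(29639712697)/14451347) = -(-1771)*I*sqrt(29639712697)/14451347 = 1771*I*sqrt(29639712697)/14451347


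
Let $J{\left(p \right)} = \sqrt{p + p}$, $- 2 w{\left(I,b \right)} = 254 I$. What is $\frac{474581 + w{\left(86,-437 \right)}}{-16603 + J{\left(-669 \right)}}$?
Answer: $- \frac{7698130377}{275660947} - \frac{463659 i \sqrt{1338}}{275660947} \approx -27.926 - 0.061525 i$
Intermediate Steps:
$w{\left(I,b \right)} = - 127 I$ ($w{\left(I,b \right)} = - \frac{254 I}{2} = - 127 I$)
$J{\left(p \right)} = \sqrt{2} \sqrt{p}$ ($J{\left(p \right)} = \sqrt{2 p} = \sqrt{2} \sqrt{p}$)
$\frac{474581 + w{\left(86,-437 \right)}}{-16603 + J{\left(-669 \right)}} = \frac{474581 - 10922}{-16603 + \sqrt{2} \sqrt{-669}} = \frac{474581 - 10922}{-16603 + \sqrt{2} i \sqrt{669}} = \frac{463659}{-16603 + i \sqrt{1338}}$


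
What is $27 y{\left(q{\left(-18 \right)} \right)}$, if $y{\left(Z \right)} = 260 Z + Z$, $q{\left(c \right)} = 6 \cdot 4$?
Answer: $169128$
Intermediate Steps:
$q{\left(c \right)} = 24$
$y{\left(Z \right)} = 261 Z$
$27 y{\left(q{\left(-18 \right)} \right)} = 27 \cdot 261 \cdot 24 = 27 \cdot 6264 = 169128$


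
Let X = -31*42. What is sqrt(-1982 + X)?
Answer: 2*I*sqrt(821) ≈ 57.306*I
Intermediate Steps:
X = -1302
sqrt(-1982 + X) = sqrt(-1982 - 1302) = sqrt(-3284) = 2*I*sqrt(821)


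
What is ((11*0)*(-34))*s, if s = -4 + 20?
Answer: 0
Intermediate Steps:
s = 16
((11*0)*(-34))*s = ((11*0)*(-34))*16 = (0*(-34))*16 = 0*16 = 0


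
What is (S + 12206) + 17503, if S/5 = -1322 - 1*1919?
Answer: 13504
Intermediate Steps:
S = -16205 (S = 5*(-1322 - 1*1919) = 5*(-1322 - 1919) = 5*(-3241) = -16205)
(S + 12206) + 17503 = (-16205 + 12206) + 17503 = -3999 + 17503 = 13504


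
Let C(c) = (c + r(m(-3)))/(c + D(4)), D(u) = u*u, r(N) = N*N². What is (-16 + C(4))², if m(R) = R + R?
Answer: 17689/25 ≈ 707.56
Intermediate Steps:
m(R) = 2*R
r(N) = N³
D(u) = u²
C(c) = (-216 + c)/(16 + c) (C(c) = (c + (2*(-3))³)/(c + 4²) = (c + (-6)³)/(c + 16) = (c - 216)/(16 + c) = (-216 + c)/(16 + c))
(-16 + C(4))² = (-16 + (-216 + 4)/(16 + 4))² = (-16 - 212/20)² = (-16 + (1/20)*(-212))² = (-16 - 53/5)² = (-133/5)² = 17689/25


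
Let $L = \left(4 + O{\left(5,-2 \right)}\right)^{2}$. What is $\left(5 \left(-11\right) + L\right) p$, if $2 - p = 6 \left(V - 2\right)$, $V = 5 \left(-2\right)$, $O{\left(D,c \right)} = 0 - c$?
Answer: $-1406$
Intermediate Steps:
$O{\left(D,c \right)} = - c$
$V = -10$
$L = 36$ ($L = \left(4 - -2\right)^{2} = \left(4 + 2\right)^{2} = 6^{2} = 36$)
$p = 74$ ($p = 2 - 6 \left(-10 - 2\right) = 2 - 6 \left(-12\right) = 2 - -72 = 2 + 72 = 74$)
$\left(5 \left(-11\right) + L\right) p = \left(5 \left(-11\right) + 36\right) 74 = \left(-55 + 36\right) 74 = \left(-19\right) 74 = -1406$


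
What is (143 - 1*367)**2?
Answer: 50176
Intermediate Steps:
(143 - 1*367)**2 = (143 - 367)**2 = (-224)**2 = 50176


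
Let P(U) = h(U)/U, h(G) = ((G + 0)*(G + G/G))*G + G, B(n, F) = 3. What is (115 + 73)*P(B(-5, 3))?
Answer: 2444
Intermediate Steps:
h(G) = G + G²*(1 + G) (h(G) = (G*(G + 1))*G + G = (G*(1 + G))*G + G = G²*(1 + G) + G = G + G²*(1 + G))
P(U) = 1 + U + U² (P(U) = (U*(1 + U + U²))/U = 1 + U + U²)
(115 + 73)*P(B(-5, 3)) = (115 + 73)*(1 + 3 + 3²) = 188*(1 + 3 + 9) = 188*13 = 2444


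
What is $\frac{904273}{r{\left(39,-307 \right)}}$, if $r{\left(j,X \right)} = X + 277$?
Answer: $- \frac{904273}{30} \approx -30142.0$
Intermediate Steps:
$r{\left(j,X \right)} = 277 + X$
$\frac{904273}{r{\left(39,-307 \right)}} = \frac{904273}{277 - 307} = \frac{904273}{-30} = 904273 \left(- \frac{1}{30}\right) = - \frac{904273}{30}$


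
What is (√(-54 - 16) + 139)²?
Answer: (139 + I*√70)² ≈ 19251.0 + 2325.9*I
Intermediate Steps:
(√(-54 - 16) + 139)² = (√(-70) + 139)² = (I*√70 + 139)² = (139 + I*√70)²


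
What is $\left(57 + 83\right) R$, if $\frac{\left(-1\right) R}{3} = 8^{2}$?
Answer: $-26880$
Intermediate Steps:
$R = -192$ ($R = - 3 \cdot 8^{2} = \left(-3\right) 64 = -192$)
$\left(57 + 83\right) R = \left(57 + 83\right) \left(-192\right) = 140 \left(-192\right) = -26880$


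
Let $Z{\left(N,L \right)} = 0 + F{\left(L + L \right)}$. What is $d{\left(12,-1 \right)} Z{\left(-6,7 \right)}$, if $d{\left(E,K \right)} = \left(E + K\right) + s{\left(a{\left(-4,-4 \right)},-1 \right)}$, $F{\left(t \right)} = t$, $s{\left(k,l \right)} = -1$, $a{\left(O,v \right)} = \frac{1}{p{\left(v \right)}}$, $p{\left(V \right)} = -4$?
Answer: $140$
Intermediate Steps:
$a{\left(O,v \right)} = - \frac{1}{4}$ ($a{\left(O,v \right)} = \frac{1}{-4} = - \frac{1}{4}$)
$d{\left(E,K \right)} = -1 + E + K$ ($d{\left(E,K \right)} = \left(E + K\right) - 1 = -1 + E + K$)
$Z{\left(N,L \right)} = 2 L$ ($Z{\left(N,L \right)} = 0 + \left(L + L\right) = 0 + 2 L = 2 L$)
$d{\left(12,-1 \right)} Z{\left(-6,7 \right)} = \left(-1 + 12 - 1\right) 2 \cdot 7 = 10 \cdot 14 = 140$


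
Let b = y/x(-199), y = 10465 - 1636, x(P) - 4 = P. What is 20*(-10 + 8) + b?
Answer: -5543/65 ≈ -85.277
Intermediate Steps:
x(P) = 4 + P
y = 8829
b = -2943/65 (b = 8829/(4 - 199) = 8829/(-195) = 8829*(-1/195) = -2943/65 ≈ -45.277)
20*(-10 + 8) + b = 20*(-10 + 8) - 2943/65 = 20*(-2) - 2943/65 = -40 - 2943/65 = -5543/65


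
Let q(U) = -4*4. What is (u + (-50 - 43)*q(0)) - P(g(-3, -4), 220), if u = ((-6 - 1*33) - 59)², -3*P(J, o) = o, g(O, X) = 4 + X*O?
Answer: 33496/3 ≈ 11165.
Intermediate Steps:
g(O, X) = 4 + O*X
P(J, o) = -o/3
q(U) = -16
u = 9604 (u = ((-6 - 33) - 59)² = (-39 - 59)² = (-98)² = 9604)
(u + (-50 - 43)*q(0)) - P(g(-3, -4), 220) = (9604 + (-50 - 43)*(-16)) - (-1)*220/3 = (9604 - 93*(-16)) - 1*(-220/3) = (9604 + 1488) + 220/3 = 11092 + 220/3 = 33496/3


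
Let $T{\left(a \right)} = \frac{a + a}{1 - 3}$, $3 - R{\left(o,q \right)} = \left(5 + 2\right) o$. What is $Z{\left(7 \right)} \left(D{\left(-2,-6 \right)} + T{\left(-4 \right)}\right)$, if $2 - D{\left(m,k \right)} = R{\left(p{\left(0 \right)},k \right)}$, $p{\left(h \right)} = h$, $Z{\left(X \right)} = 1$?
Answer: $3$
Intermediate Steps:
$R{\left(o,q \right)} = 3 - 7 o$ ($R{\left(o,q \right)} = 3 - \left(5 + 2\right) o = 3 - 7 o$)
$D{\left(m,k \right)} = -1$ ($D{\left(m,k \right)} = 2 - \left(3 - 0\right) = 2 - \left(3 + 0\right) = 2 - 3 = -1$)
$T{\left(a \right)} = - a$ ($T{\left(a \right)} = \frac{2 a}{-2} = 2 a \left(- \frac{1}{2}\right) = - a$)
$Z{\left(7 \right)} \left(D{\left(-2,-6 \right)} + T{\left(-4 \right)}\right) = 1 \left(-1 - -4\right) = 1 \left(-1 + 4\right) = 1 \cdot 3 = 3$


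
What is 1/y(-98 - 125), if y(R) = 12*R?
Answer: -1/2676 ≈ -0.00037369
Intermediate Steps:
1/y(-98 - 125) = 1/(12*(-98 - 125)) = 1/(12*(-223)) = 1/(-2676) = -1/2676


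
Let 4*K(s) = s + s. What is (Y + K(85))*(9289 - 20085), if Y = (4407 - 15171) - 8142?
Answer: 203650346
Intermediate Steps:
K(s) = s/2 (K(s) = (s + s)/4 = (2*s)/4 = s/2)
Y = -18906 (Y = -10764 - 8142 = -18906)
(Y + K(85))*(9289 - 20085) = (-18906 + (½)*85)*(9289 - 20085) = (-18906 + 85/2)*(-10796) = -37727/2*(-10796) = 203650346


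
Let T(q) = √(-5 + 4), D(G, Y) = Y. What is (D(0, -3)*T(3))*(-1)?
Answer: 3*I ≈ 3.0*I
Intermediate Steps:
T(q) = I (T(q) = √(-1) = I)
(D(0, -3)*T(3))*(-1) = -3*I*(-1) = 3*I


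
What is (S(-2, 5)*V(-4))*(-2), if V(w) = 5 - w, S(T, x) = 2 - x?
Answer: 54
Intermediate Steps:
(S(-2, 5)*V(-4))*(-2) = ((2 - 1*5)*(5 - 1*(-4)))*(-2) = ((2 - 5)*(5 + 4))*(-2) = -3*9*(-2) = -27*(-2) = 54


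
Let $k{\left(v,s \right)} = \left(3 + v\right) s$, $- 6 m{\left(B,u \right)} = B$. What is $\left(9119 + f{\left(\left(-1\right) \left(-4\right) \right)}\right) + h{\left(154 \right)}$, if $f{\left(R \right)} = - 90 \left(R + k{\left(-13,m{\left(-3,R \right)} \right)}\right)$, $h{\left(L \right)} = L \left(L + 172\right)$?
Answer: $59413$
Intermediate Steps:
$m{\left(B,u \right)} = - \frac{B}{6}$
$k{\left(v,s \right)} = s \left(3 + v\right)$
$h{\left(L \right)} = L \left(172 + L\right)$
$f{\left(R \right)} = 450 - 90 R$ ($f{\left(R \right)} = - 90 \left(R + \left(- \frac{1}{6}\right) \left(-3\right) \left(3 - 13\right)\right) = - 90 \left(R + \frac{1}{2} \left(-10\right)\right) = - 90 \left(R - 5\right) = - 90 \left(-5 + R\right) = 450 - 90 R$)
$\left(9119 + f{\left(\left(-1\right) \left(-4\right) \right)}\right) + h{\left(154 \right)} = \left(9119 + \left(450 - 90 \left(\left(-1\right) \left(-4\right)\right)\right)\right) + 154 \left(172 + 154\right) = \left(9119 + \left(450 - 360\right)\right) + 154 \cdot 326 = \left(9119 + \left(450 - 360\right)\right) + 50204 = \left(9119 + 90\right) + 50204 = 9209 + 50204 = 59413$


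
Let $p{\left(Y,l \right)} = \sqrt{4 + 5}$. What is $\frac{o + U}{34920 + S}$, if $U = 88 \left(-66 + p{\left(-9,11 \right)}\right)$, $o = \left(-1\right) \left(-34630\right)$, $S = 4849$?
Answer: $\frac{29086}{39769} \approx 0.73137$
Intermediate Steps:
$p{\left(Y,l \right)} = 3$ ($p{\left(Y,l \right)} = \sqrt{9} = 3$)
$o = 34630$
$U = -5544$ ($U = 88 \left(-66 + 3\right) = 88 \left(-63\right) = -5544$)
$\frac{o + U}{34920 + S} = \frac{34630 - 5544}{34920 + 4849} = \frac{29086}{39769}$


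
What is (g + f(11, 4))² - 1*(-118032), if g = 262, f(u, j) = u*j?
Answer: 211668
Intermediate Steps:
f(u, j) = j*u
(g + f(11, 4))² - 1*(-118032) = (262 + 4*11)² - 1*(-118032) = (262 + 44)² + 118032 = 306² + 118032 = 93636 + 118032 = 211668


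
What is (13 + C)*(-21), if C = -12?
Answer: -21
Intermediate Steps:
(13 + C)*(-21) = (13 - 12)*(-21) = 1*(-21) = -21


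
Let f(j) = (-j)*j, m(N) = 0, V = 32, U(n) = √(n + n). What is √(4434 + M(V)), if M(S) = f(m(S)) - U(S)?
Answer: √4426 ≈ 66.528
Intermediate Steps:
U(n) = √2*√n (U(n) = √(2*n) = √2*√n)
f(j) = -j²
M(S) = -√2*√S (M(S) = -1*0² - √2*√S = -1*0 - √2*√S = 0 - √2*√S = -√2*√S)
√(4434 + M(V)) = √(4434 - √2*√32) = √(4434 - √2*4*√2) = √(4434 - 8) = √4426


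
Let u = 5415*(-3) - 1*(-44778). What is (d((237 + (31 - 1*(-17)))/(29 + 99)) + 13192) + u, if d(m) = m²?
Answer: 683703625/16384 ≈ 41730.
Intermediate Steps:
u = 28533 (u = -16245 + 44778 = 28533)
(d((237 + (31 - 1*(-17)))/(29 + 99)) + 13192) + u = (((237 + (31 - 1*(-17)))/(29 + 99))² + 13192) + 28533 = (((237 + (31 + 17))/128)² + 13192) + 28533 = (((237 + 48)*(1/128))² + 13192) + 28533 = ((285*(1/128))² + 13192) + 28533 = ((285/128)² + 13192) + 28533 = (81225/16384 + 13192) + 28533 = 216218953/16384 + 28533 = 683703625/16384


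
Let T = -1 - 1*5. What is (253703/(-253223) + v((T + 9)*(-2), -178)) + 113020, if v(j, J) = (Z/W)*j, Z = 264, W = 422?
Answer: 6038410506111/53430053 ≈ 1.1302e+5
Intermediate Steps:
T = -6 (T = -1 - 5 = -6)
v(j, J) = 132*j/211 (v(j, J) = (264/422)*j = (264*(1/422))*j = 132*j/211)
(253703/(-253223) + v((T + 9)*(-2), -178)) + 113020 = (253703/(-253223) + 132*((-6 + 9)*(-2))/211) + 113020 = (253703*(-1/253223) + 132*(3*(-2))/211) + 113020 = (-253703/253223 + (132/211)*(-6)) + 113020 = (-253703/253223 - 792/211) + 113020 = -254083949/53430053 + 113020 = 6038410506111/53430053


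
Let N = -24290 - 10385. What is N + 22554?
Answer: -12121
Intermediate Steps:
N = -34675
N + 22554 = -34675 + 22554 = -12121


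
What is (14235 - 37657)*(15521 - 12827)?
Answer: -63098868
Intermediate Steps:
(14235 - 37657)*(15521 - 12827) = -23422*2694 = -63098868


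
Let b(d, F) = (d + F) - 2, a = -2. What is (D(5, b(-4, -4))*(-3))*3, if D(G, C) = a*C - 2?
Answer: -162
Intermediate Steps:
b(d, F) = -2 + F + d (b(d, F) = (F + d) - 2 = -2 + F + d)
D(G, C) = -2 - 2*C (D(G, C) = -2*C - 2 = -2 - 2*C)
(D(5, b(-4, -4))*(-3))*3 = ((-2 - 2*(-2 - 4 - 4))*(-3))*3 = ((-2 - 2*(-10))*(-3))*3 = ((-2 + 20)*(-3))*3 = (18*(-3))*3 = -54*3 = -162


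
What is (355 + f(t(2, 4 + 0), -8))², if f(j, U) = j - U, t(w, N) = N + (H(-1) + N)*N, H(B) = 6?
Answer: 165649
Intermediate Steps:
t(w, N) = N + N*(6 + N) (t(w, N) = N + (6 + N)*N = N + N*(6 + N))
(355 + f(t(2, 4 + 0), -8))² = (355 + ((4 + 0)*(7 + (4 + 0)) - 1*(-8)))² = (355 + (4*(7 + 4) + 8))² = (355 + (4*11 + 8))² = (355 + (44 + 8))² = (355 + 52)² = 407² = 165649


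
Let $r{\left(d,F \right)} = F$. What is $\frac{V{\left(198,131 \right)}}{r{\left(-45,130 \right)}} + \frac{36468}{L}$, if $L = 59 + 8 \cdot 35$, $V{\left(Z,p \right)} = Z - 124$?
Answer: $\frac{794321}{7345} \approx 108.14$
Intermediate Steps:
$V{\left(Z,p \right)} = -124 + Z$
$L = 339$ ($L = 59 + 280 = 339$)
$\frac{V{\left(198,131 \right)}}{r{\left(-45,130 \right)}} + \frac{36468}{L} = \frac{-124 + 198}{130} + \frac{36468}{339} = 74 \cdot \frac{1}{130} + 36468 \cdot \frac{1}{339} = \frac{37}{65} + \frac{12156}{113} = \frac{794321}{7345}$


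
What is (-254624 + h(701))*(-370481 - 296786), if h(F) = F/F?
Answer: 169901525341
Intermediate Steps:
h(F) = 1
(-254624 + h(701))*(-370481 - 296786) = (-254624 + 1)*(-370481 - 296786) = -254623*(-667267) = 169901525341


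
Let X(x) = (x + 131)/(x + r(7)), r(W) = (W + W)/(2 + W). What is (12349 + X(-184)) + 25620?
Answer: 62345575/1642 ≈ 37969.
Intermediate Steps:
r(W) = 2*W/(2 + W) (r(W) = (2*W)/(2 + W) = 2*W/(2 + W))
X(x) = (131 + x)/(14/9 + x) (X(x) = (x + 131)/(x + 2*7/(2 + 7)) = (131 + x)/(x + 2*7/9) = (131 + x)/(x + 2*7*(1/9)) = (131 + x)/(x + 14/9) = (131 + x)/(14/9 + x))
(12349 + X(-184)) + 25620 = (12349 + 9*(131 - 184)/(14 + 9*(-184))) + 25620 = (12349 + 9*(-53)/(14 - 1656)) + 25620 = (12349 + 9*(-53)/(-1642)) + 25620 = (12349 + 9*(-1/1642)*(-53)) + 25620 = (12349 + 477/1642) + 25620 = 20277535/1642 + 25620 = 62345575/1642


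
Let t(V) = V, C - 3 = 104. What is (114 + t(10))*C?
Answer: 13268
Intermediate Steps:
C = 107 (C = 3 + 104 = 107)
(114 + t(10))*C = (114 + 10)*107 = 124*107 = 13268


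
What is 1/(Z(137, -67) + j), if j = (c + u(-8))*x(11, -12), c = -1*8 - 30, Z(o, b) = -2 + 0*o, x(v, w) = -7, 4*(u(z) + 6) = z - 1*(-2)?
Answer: 2/633 ≈ 0.0031596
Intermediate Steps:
u(z) = -11/2 + z/4 (u(z) = -6 + (z - 1*(-2))/4 = -6 + (z + 2)/4 = -6 + (2 + z)/4 = -6 + (1/2 + z/4) = -11/2 + z/4)
Z(o, b) = -2 (Z(o, b) = -2 + 0 = -2)
c = -38 (c = -8 - 30 = -38)
j = 637/2 (j = (-38 + (-11/2 + (1/4)*(-8)))*(-7) = (-38 + (-11/2 - 2))*(-7) = (-38 - 15/2)*(-7) = -91/2*(-7) = 637/2 ≈ 318.50)
1/(Z(137, -67) + j) = 1/(-2 + 637/2) = 1/(633/2) = 2/633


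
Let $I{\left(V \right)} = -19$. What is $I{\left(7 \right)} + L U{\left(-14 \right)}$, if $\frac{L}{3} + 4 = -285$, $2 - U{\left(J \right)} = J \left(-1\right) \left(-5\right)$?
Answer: $-62443$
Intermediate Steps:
$U{\left(J \right)} = 2 - 5 J$ ($U{\left(J \right)} = 2 - J \left(-1\right) \left(-5\right) = 2 - - J \left(-5\right) = 2 - 5 J$)
$L = -867$ ($L = -12 + 3 \left(-285\right) = -12 - 855 = -867$)
$I{\left(7 \right)} + L U{\left(-14 \right)} = -19 - 867 \left(2 - -70\right) = -19 - 867 \left(2 + 70\right) = -19 - 62424 = -62443$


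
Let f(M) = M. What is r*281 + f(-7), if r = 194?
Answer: 54507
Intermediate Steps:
r*281 + f(-7) = 194*281 - 7 = 54514 - 7 = 54507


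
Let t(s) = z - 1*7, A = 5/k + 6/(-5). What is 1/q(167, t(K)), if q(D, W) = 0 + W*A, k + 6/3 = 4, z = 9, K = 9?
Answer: 5/13 ≈ 0.38462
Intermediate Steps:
k = 2 (k = -2 + 4 = 2)
A = 13/10 (A = 5/2 + 6/(-5) = 5*(½) + 6*(-⅕) = 5/2 - 6/5 = 13/10 ≈ 1.3000)
t(s) = 2 (t(s) = 9 - 1*7 = 9 - 7 = 2)
q(D, W) = 13*W/10 (q(D, W) = 0 + W*(13/10) = 0 + 13*W/10 = 13*W/10)
1/q(167, t(K)) = 1/((13/10)*2) = 1/(13/5) = 5/13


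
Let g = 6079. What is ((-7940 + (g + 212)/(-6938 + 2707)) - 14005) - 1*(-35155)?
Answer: 55885219/4231 ≈ 13209.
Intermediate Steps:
((-7940 + (g + 212)/(-6938 + 2707)) - 14005) - 1*(-35155) = ((-7940 + (6079 + 212)/(-6938 + 2707)) - 14005) - 1*(-35155) = ((-7940 + 6291/(-4231)) - 14005) + 35155 = ((-7940 + 6291*(-1/4231)) - 14005) + 35155 = ((-7940 - 6291/4231) - 14005) + 35155 = (-33600431/4231 - 14005) + 35155 = -92855586/4231 + 35155 = 55885219/4231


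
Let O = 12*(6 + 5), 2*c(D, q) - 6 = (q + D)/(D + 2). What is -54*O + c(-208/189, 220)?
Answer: -595282/85 ≈ -7003.3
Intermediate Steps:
c(D, q) = 3 + (D + q)/(2*(2 + D)) (c(D, q) = 3 + ((q + D)/(D + 2))/2 = 3 + ((D + q)/(2 + D))/2 = 3 + (D + q)/(2*(2 + D)))
O = 132 (O = 12*11 = 132)
-54*O + c(-208/189, 220) = -54*132 + (12 + 220 + 7*(-208/189))/(2*(2 - 208/189)) = -7128 + (12 + 220 + 7*(-208*1/189))/(2*(2 - 208*1/189)) = -7128 + (12 + 220 + 7*(-208/189))/(2*(2 - 208/189)) = -7128 + (12 + 220 - 208/27)/(2*(170/189)) = -7128 + (½)*(189/170)*(6056/27) = -7128 + 10598/85 = -595282/85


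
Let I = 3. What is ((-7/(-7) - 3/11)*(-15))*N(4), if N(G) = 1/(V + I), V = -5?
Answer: 60/11 ≈ 5.4545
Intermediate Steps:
N(G) = -1/2 (N(G) = 1/(-5 + 3) = 1/(-2) = -1/2)
((-7/(-7) - 3/11)*(-15))*N(4) = ((-7/(-7) - 3/11)*(-15))*(-1/2) = ((-7*(-1/7) - 3*1/11)*(-15))*(-1/2) = ((1 - 3/11)*(-15))*(-1/2) = ((8/11)*(-15))*(-1/2) = -120/11*(-1/2) = 60/11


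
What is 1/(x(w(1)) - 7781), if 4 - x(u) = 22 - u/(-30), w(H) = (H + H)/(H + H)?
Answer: -30/233971 ≈ -0.00012822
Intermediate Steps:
w(H) = 1 (w(H) = (2*H)/((2*H)) = (2*H)*(1/(2*H)) = 1)
x(u) = -18 - u/30 (x(u) = 4 - (22 - u/(-30)) = 4 - (22 - u*(-1)/30) = 4 - (22 - (-1)*u/30) = 4 - (22 + u/30) = 4 + (-22 - u/30) = -18 - u/30)
1/(x(w(1)) - 7781) = 1/((-18 - 1/30*1) - 7781) = 1/((-18 - 1/30) - 7781) = 1/(-541/30 - 7781) = 1/(-233971/30) = -30/233971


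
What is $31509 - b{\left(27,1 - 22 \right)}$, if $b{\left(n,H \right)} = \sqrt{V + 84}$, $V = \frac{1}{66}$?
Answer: $31509 - \frac{\sqrt{365970}}{66} \approx 31500.0$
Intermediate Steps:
$V = \frac{1}{66} \approx 0.015152$
$b{\left(n,H \right)} = \frac{\sqrt{365970}}{66}$ ($b{\left(n,H \right)} = \sqrt{\frac{1}{66} + 84} = \sqrt{\frac{5545}{66}} = \frac{\sqrt{365970}}{66}$)
$31509 - b{\left(27,1 - 22 \right)} = 31509 - \frac{\sqrt{365970}}{66}$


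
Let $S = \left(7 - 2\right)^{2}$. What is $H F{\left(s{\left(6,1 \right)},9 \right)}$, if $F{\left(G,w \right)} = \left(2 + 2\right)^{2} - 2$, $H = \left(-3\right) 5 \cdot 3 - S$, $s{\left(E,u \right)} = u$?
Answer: $-980$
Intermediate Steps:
$S = 25$ ($S = 5^{2} = 25$)
$H = -70$ ($H = \left(-3\right) 5 \cdot 3 - 25 = \left(-15\right) 3 - 25 = -45 - 25 = -70$)
$F{\left(G,w \right)} = 14$ ($F{\left(G,w \right)} = 4^{2} - 2 = 16 - 2 = 14$)
$H F{\left(s{\left(6,1 \right)},9 \right)} = \left(-70\right) 14 = -980$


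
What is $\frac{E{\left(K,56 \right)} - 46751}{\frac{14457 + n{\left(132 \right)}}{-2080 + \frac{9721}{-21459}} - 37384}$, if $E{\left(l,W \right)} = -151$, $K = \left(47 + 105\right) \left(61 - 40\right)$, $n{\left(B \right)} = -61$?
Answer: $\frac{1046956785891}{834648353054} \approx 1.2544$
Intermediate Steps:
$K = 3192$ ($K = 152 \cdot 21 = 3192$)
$\frac{E{\left(K,56 \right)} - 46751}{\frac{14457 + n{\left(132 \right)}}{-2080 + \frac{9721}{-21459}} - 37384} = \frac{-151 - 46751}{\frac{14457 - 61}{-2080 + \frac{9721}{-21459}} - 37384} = - \frac{46902}{\frac{14396}{-2080 + 9721 \left(- \frac{1}{21459}\right)} - 37384} = - \frac{46902}{\frac{14396}{-2080 - \frac{9721}{21459}} - 37384} = - \frac{46902}{\frac{14396}{- \frac{44644441}{21459}} - 37384} = - \frac{46902}{14396 \left(- \frac{21459}{44644441}\right) - 37384} = - \frac{46902}{- \frac{308923764}{44644441} - 37384} = - \frac{46902}{- \frac{1669296706108}{44644441}} = \left(-46902\right) \left(- \frac{44644441}{1669296706108}\right) = \frac{1046956785891}{834648353054}$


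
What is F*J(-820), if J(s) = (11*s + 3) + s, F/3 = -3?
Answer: 88533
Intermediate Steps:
F = -9 (F = 3*(-3) = -9)
J(s) = 3 + 12*s (J(s) = (3 + 11*s) + s = 3 + 12*s)
F*J(-820) = -9*(3 + 12*(-820)) = -9*(3 - 9840) = -9*(-9837) = 88533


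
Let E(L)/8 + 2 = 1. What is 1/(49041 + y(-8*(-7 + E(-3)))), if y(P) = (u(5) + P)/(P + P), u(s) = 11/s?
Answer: 1200/58849811 ≈ 2.0391e-5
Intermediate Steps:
E(L) = -8 (E(L) = -16 + 8*1 = -16 + 8 = -8)
y(P) = (11/5 + P)/(2*P) (y(P) = (11/5 + P)/(P + P) = (11*(⅕) + P)/((2*P)) = (11/5 + P)*(1/(2*P)) = (11/5 + P)/(2*P))
1/(49041 + y(-8*(-7 + E(-3)))) = 1/(49041 + (11 + 5*(-8*(-7 - 8)))/(10*((-8*(-7 - 8))))) = 1/(49041 + (11 + 5*(-8*(-15)))/(10*((-8*(-15))))) = 1/(49041 + (⅒)*(11 + 5*120)/120) = 1/(49041 + (⅒)*(1/120)*(11 + 600)) = 1/(49041 + (⅒)*(1/120)*611) = 1/(49041 + 611/1200) = 1/(58849811/1200) = 1200/58849811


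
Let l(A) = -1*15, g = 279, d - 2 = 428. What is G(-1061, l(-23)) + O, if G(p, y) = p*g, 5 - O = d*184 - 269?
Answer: -374865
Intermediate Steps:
d = 430 (d = 2 + 428 = 430)
l(A) = -15
O = -78846 (O = 5 - (430*184 - 269) = 5 - (79120 - 269) = 5 - 1*78851 = 5 - 78851 = -78846)
G(p, y) = 279*p (G(p, y) = p*279 = 279*p)
G(-1061, l(-23)) + O = 279*(-1061) - 78846 = -296019 - 78846 = -374865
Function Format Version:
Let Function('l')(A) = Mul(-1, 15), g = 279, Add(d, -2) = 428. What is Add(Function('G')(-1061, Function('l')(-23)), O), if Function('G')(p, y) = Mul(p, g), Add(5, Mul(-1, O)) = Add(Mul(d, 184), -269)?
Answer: -374865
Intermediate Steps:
d = 430 (d = Add(2, 428) = 430)
Function('l')(A) = -15
O = -78846 (O = Add(5, Mul(-1, Add(Mul(430, 184), -269))) = Add(5, Mul(-1, Add(79120, -269))) = Add(5, Mul(-1, 78851)) = Add(5, -78851) = -78846)
Function('G')(p, y) = Mul(279, p) (Function('G')(p, y) = Mul(p, 279) = Mul(279, p))
Add(Function('G')(-1061, Function('l')(-23)), O) = Add(Mul(279, -1061), -78846) = Add(-296019, -78846) = -374865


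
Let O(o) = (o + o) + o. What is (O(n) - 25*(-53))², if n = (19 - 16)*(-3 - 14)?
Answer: 1373584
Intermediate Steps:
n = -51 (n = 3*(-17) = -51)
O(o) = 3*o (O(o) = 2*o + o = 3*o)
(O(n) - 25*(-53))² = (3*(-51) - 25*(-53))² = (-153 + 1325)² = 1172² = 1373584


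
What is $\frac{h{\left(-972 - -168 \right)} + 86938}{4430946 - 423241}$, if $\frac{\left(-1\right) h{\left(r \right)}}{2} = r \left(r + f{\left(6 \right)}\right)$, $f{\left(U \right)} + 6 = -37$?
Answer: $- \frac{1275038}{4007705} \approx -0.31815$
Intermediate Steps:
$f{\left(U \right)} = -43$ ($f{\left(U \right)} = -6 - 37 = -43$)
$h{\left(r \right)} = - 2 r \left(-43 + r\right)$ ($h{\left(r \right)} = - 2 r \left(r - 43\right) = - 2 r \left(-43 + r\right)$)
$\frac{h{\left(-972 - -168 \right)} + 86938}{4430946 - 423241} = \frac{2 \left(-972 - -168\right) \left(43 - \left(-972 - -168\right)\right) + 86938}{4430946 - 423241} = \frac{2 \left(-972 + 168\right) \left(43 - \left(-972 + 168\right)\right) + 86938}{4007705} = \left(2 \left(-804\right) \left(43 - -804\right) + 86938\right) \frac{1}{4007705} = \left(2 \left(-804\right) \left(43 + 804\right) + 86938\right) \frac{1}{4007705} = \left(2 \left(-804\right) 847 + 86938\right) \frac{1}{4007705} = \left(-1361976 + 86938\right) \frac{1}{4007705} = \left(-1275038\right) \frac{1}{4007705} = - \frac{1275038}{4007705}$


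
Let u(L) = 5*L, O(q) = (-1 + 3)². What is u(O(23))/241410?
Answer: 2/24141 ≈ 8.2847e-5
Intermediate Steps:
O(q) = 4 (O(q) = 2² = 4)
u(O(23))/241410 = (5*4)/241410 = 20*(1/241410) = 2/24141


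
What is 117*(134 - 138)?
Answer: -468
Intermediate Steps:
117*(134 - 138) = 117*(-4) = -468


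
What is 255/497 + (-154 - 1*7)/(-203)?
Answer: 18826/14413 ≈ 1.3062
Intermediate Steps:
255/497 + (-154 - 1*7)/(-203) = 255*(1/497) + (-154 - 7)*(-1/203) = 255/497 - 161*(-1/203) = 255/497 + 23/29 = 18826/14413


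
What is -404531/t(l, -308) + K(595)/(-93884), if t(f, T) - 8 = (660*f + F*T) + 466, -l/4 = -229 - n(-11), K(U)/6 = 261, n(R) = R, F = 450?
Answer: -4832993426/5133037287 ≈ -0.94155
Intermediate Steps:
K(U) = 1566 (K(U) = 6*261 = 1566)
l = 872 (l = -4*(-229 - 1*(-11)) = -4*(-229 + 11) = -4*(-218) = 872)
t(f, T) = 474 + 450*T + 660*f (t(f, T) = 8 + ((660*f + 450*T) + 466) = 8 + ((450*T + 660*f) + 466) = 8 + (466 + 450*T + 660*f) = 474 + 450*T + 660*f)
-404531/t(l, -308) + K(595)/(-93884) = -404531/(474 + 450*(-308) + 660*872) + 1566/(-93884) = -404531/(474 - 138600 + 575520) + 1566*(-1/93884) = -404531/437394 - 783/46942 = -4832993426/5133037287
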